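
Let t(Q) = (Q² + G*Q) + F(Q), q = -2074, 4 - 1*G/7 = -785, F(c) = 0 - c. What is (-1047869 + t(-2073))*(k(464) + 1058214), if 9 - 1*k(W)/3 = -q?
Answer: -8624079347274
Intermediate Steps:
F(c) = -c
G = 5523 (G = 28 - 7*(-785) = 28 + 5495 = 5523)
k(W) = -6195 (k(W) = 27 - (-3)*(-2074) = 27 - 3*2074 = 27 - 6222 = -6195)
t(Q) = Q² + 5522*Q (t(Q) = (Q² + 5523*Q) - Q = Q² + 5522*Q)
(-1047869 + t(-2073))*(k(464) + 1058214) = (-1047869 - 2073*(5522 - 2073))*(-6195 + 1058214) = (-1047869 - 2073*3449)*1052019 = (-1047869 - 7149777)*1052019 = -8197646*1052019 = -8624079347274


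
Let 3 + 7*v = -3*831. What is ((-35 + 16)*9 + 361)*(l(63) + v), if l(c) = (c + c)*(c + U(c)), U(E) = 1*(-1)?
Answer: 9915720/7 ≈ 1.4165e+6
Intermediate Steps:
U(E) = -1
l(c) = 2*c*(-1 + c) (l(c) = (c + c)*(c - 1) = (2*c)*(-1 + c) = 2*c*(-1 + c))
v = -2496/7 (v = -3/7 + (-3*831)/7 = -3/7 + (⅐)*(-2493) = -3/7 - 2493/7 = -2496/7 ≈ -356.57)
((-35 + 16)*9 + 361)*(l(63) + v) = ((-35 + 16)*9 + 361)*(2*63*(-1 + 63) - 2496/7) = (-19*9 + 361)*(2*63*62 - 2496/7) = (-171 + 361)*(7812 - 2496/7) = 190*(52188/7) = 9915720/7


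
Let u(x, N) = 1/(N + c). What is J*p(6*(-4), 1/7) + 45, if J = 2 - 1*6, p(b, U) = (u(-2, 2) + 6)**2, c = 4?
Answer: -964/9 ≈ -107.11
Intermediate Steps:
u(x, N) = 1/(4 + N) (u(x, N) = 1/(N + 4) = 1/(4 + N))
p(b, U) = 1369/36 (p(b, U) = (1/(4 + 2) + 6)**2 = (1/6 + 6)**2 = (37/6)**2 = 1369/36)
J = -4 (J = 2 - 6 = -4)
J*p(6*(-4), 1/7) + 45 = -4*1369/36 + 45 = -1369/9 + 45 = -964/9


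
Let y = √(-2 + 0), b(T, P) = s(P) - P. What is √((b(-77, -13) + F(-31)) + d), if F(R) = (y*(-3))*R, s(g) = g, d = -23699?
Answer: √(-23699 + 93*I*√2) ≈ 0.4272 + 153.95*I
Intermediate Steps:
b(T, P) = 0 (b(T, P) = P - P = 0)
y = I*√2 (y = √(-2) = I*√2 ≈ 1.4142*I)
F(R) = -3*I*R*√2 (F(R) = ((I*√2)*(-3))*R = (-3*I*√2)*R = -3*I*R*√2)
√((b(-77, -13) + F(-31)) + d) = √((0 - 3*I*(-31)*√2) - 23699) = √((0 + 93*I*√2) - 23699) = √(93*I*√2 - 23699) = √(-23699 + 93*I*√2)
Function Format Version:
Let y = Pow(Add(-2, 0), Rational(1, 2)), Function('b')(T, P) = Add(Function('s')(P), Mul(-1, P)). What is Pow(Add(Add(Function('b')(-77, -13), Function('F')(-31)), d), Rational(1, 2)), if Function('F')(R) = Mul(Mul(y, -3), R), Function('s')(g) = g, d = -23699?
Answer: Pow(Add(-23699, Mul(93, I, Pow(2, Rational(1, 2)))), Rational(1, 2)) ≈ Add(0.4272, Mul(153.95, I))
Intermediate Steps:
Function('b')(T, P) = 0 (Function('b')(T, P) = Add(P, Mul(-1, P)) = 0)
y = Mul(I, Pow(2, Rational(1, 2))) (y = Pow(-2, Rational(1, 2)) = Mul(I, Pow(2, Rational(1, 2))) ≈ Mul(1.4142, I))
Function('F')(R) = Mul(-3, I, R, Pow(2, Rational(1, 2))) (Function('F')(R) = Mul(Mul(Mul(I, Pow(2, Rational(1, 2))), -3), R) = Mul(Mul(-3, I, Pow(2, Rational(1, 2))), R) = Mul(-3, I, R, Pow(2, Rational(1, 2))))
Pow(Add(Add(Function('b')(-77, -13), Function('F')(-31)), d), Rational(1, 2)) = Pow(Add(Add(0, Mul(-3, I, -31, Pow(2, Rational(1, 2)))), -23699), Rational(1, 2)) = Pow(Add(Add(0, Mul(93, I, Pow(2, Rational(1, 2)))), -23699), Rational(1, 2)) = Pow(Add(Mul(93, I, Pow(2, Rational(1, 2))), -23699), Rational(1, 2)) = Pow(Add(-23699, Mul(93, I, Pow(2, Rational(1, 2)))), Rational(1, 2))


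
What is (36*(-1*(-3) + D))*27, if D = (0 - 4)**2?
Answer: 18468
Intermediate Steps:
D = 16 (D = (-4)**2 = 16)
(36*(-1*(-3) + D))*27 = (36*(-1*(-3) + 16))*27 = (36*(3 + 16))*27 = (36*19)*27 = 684*27 = 18468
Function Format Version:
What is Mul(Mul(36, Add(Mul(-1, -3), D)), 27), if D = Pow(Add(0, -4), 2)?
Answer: 18468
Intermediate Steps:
D = 16 (D = Pow(-4, 2) = 16)
Mul(Mul(36, Add(Mul(-1, -3), D)), 27) = Mul(Mul(36, Add(Mul(-1, -3), 16)), 27) = Mul(Mul(36, Add(3, 16)), 27) = Mul(Mul(36, 19), 27) = Mul(684, 27) = 18468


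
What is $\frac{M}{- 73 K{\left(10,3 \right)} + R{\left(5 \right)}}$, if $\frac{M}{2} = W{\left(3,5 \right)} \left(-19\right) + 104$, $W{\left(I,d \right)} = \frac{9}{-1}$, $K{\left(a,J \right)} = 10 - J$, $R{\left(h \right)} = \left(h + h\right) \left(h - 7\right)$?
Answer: $- \frac{550}{531} \approx -1.0358$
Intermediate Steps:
$R{\left(h \right)} = 2 h \left(-7 + h\right)$
$W{\left(I,d \right)} = -9$ ($W{\left(I,d \right)} = 9 \left(-1\right) = -9$)
$M = 550$ ($M = 2 \left(\left(-9\right) \left(-19\right) + 104\right) = 2 \left(171 + 104\right) = 2 \cdot 275 = 550$)
$\frac{M}{- 73 K{\left(10,3 \right)} + R{\left(5 \right)}} = \frac{550}{- 73 \left(10 - 3\right) + 2 \cdot 5 \left(-7 + 5\right)} = \frac{550}{- 73 \left(10 - 3\right) + 2 \cdot 5 \left(-2\right)} = \frac{550}{\left(-73\right) 7 - 20} = \frac{550}{-511 - 20} = \frac{550}{-531} = 550 \left(- \frac{1}{531}\right) = - \frac{550}{531}$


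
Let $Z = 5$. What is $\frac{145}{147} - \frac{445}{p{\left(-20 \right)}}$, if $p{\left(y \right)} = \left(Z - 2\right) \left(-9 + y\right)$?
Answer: $\frac{8670}{1421} \approx 6.1013$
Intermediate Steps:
$p{\left(y \right)} = -27 + 3 y$ ($p{\left(y \right)} = \left(5 - 2\right) \left(-9 + y\right) = 3 \left(-9 + y\right) = -27 + 3 y$)
$\frac{145}{147} - \frac{445}{p{\left(-20 \right)}} = \frac{145}{147} - \frac{445}{-27 + 3 \left(-20\right)} = 145 \cdot \frac{1}{147} - \frac{445}{-27 - 60} = \frac{145}{147} - \frac{445}{-87} = \frac{145}{147} - - \frac{445}{87} = \frac{145}{147} + \frac{445}{87} = \frac{8670}{1421}$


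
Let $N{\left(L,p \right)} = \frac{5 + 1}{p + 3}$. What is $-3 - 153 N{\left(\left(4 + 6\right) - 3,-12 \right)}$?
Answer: $99$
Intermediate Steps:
$N{\left(L,p \right)} = \frac{6}{3 + p}$
$-3 - 153 N{\left(\left(4 + 6\right) - 3,-12 \right)} = -3 - 153 \frac{6}{3 - 12} = -3 - 153 \frac{6}{-9} = -3 - 153 \cdot 6 \left(- \frac{1}{9}\right) = -3 - -102 = -3 + 102 = 99$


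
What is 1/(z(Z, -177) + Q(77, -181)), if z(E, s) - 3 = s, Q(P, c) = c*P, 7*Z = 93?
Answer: -1/14111 ≈ -7.0867e-5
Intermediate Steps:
Z = 93/7 (Z = (⅐)*93 = 93/7 ≈ 13.286)
Q(P, c) = P*c
z(E, s) = 3 + s
1/(z(Z, -177) + Q(77, -181)) = 1/((3 - 177) + 77*(-181)) = 1/(-174 - 13937) = 1/(-14111) = -1/14111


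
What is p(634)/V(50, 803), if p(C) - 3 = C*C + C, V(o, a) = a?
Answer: 402593/803 ≈ 501.36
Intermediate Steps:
p(C) = 3 + C + C**2 (p(C) = 3 + (C*C + C) = 3 + (C**2 + C) = 3 + (C + C**2) = 3 + C + C**2)
p(634)/V(50, 803) = (3 + 634 + 634**2)/803 = (3 + 634 + 401956)*(1/803) = 402593*(1/803) = 402593/803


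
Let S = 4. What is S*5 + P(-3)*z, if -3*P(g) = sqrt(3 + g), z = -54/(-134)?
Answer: 20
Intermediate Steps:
z = 27/67 (z = -54*(-1/134) = 27/67 ≈ 0.40299)
P(g) = -sqrt(3 + g)/3
S*5 + P(-3)*z = 4*5 - sqrt(3 - 3)/3*(27/67) = 20 - sqrt(0)/3*(27/67) = 20 - 1/3*0*(27/67) = 20 + 0*(27/67) = 20 + 0 = 20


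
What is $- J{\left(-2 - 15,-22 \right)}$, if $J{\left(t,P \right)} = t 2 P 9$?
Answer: $-6732$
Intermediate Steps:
$J{\left(t,P \right)} = 18 P t$ ($J{\left(t,P \right)} = 2 t P 9 = 2 P t 9 = 18 P t$)
$- J{\left(-2 - 15,-22 \right)} = - 18 \left(-22\right) \left(-2 - 15\right) = - 18 \left(-22\right) \left(-17\right) = \left(-1\right) 6732 = -6732$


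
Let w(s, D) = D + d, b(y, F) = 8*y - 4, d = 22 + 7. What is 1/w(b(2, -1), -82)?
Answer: -1/53 ≈ -0.018868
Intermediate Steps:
d = 29
b(y, F) = -4 + 8*y
w(s, D) = 29 + D (w(s, D) = D + 29 = 29 + D)
1/w(b(2, -1), -82) = 1/(29 - 82) = 1/(-53) = -1/53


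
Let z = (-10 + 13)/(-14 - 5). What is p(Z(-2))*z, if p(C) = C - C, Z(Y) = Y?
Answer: 0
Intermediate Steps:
z = -3/19 (z = 3/(-19) = 3*(-1/19) = -3/19 ≈ -0.15789)
p(C) = 0
p(Z(-2))*z = 0*(-3/19) = 0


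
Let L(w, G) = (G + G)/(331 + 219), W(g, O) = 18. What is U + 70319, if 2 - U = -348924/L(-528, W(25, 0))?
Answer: 16203313/3 ≈ 5.4011e+6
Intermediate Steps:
L(w, G) = G/275 (L(w, G) = (2*G)/550 = (2*G)*(1/550) = G/275)
U = 15992356/3 (U = 2 - (-348924)/((1/275)*18) = 2 - (-348924)/18/275 = 2 - (-348924)*275/18 = 2 - 1*(-15992350/3) = 2 + 15992350/3 = 15992356/3 ≈ 5.3308e+6)
U + 70319 = 15992356/3 + 70319 = 16203313/3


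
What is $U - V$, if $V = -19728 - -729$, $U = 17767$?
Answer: $36766$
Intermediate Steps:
$V = -18999$ ($V = -19728 + 729 = -18999$)
$U - V = 17767 - -18999 = 17767 + 18999 = 36766$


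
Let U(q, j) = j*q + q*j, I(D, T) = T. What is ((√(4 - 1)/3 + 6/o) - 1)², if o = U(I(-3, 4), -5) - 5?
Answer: 364/225 - 34*√3/45 ≈ 0.30912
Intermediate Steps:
U(q, j) = 2*j*q (U(q, j) = j*q + j*q = 2*j*q)
o = -45 (o = 2*(-5)*4 - 5 = -40 - 5 = -45)
((√(4 - 1)/3 + 6/o) - 1)² = ((√(4 - 1)/3 + 6/(-45)) - 1)² = ((√3*(⅓) + 6*(-1/45)) - 1)² = ((√3/3 - 2/15) - 1)² = ((-2/15 + √3/3) - 1)² = (-17/15 + √3/3)²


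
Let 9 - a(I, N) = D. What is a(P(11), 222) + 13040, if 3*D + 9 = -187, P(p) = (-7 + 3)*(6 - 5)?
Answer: 39343/3 ≈ 13114.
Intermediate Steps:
P(p) = -4 (P(p) = -4*1 = -4)
D = -196/3 (D = -3 + (⅓)*(-187) = -3 - 187/3 = -196/3 ≈ -65.333)
a(I, N) = 223/3 (a(I, N) = 9 - 1*(-196/3) = 9 + 196/3 = 223/3)
a(P(11), 222) + 13040 = 223/3 + 13040 = 39343/3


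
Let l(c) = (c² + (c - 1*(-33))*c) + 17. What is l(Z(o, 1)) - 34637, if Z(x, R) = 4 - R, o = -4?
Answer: -34503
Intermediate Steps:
l(c) = 17 + c² + c*(33 + c) (l(c) = (c² + (c + 33)*c) + 17 = (c² + (33 + c)*c) + 17 = (c² + c*(33 + c)) + 17 = 17 + c² + c*(33 + c))
l(Z(o, 1)) - 34637 = (17 + 2*(4 - 1*1)² + 33*(4 - 1*1)) - 34637 = (17 + 2*(4 - 1)² + 33*(4 - 1)) - 34637 = (17 + 2*3² + 33*3) - 34637 = (17 + 2*9 + 99) - 34637 = (17 + 18 + 99) - 34637 = 134 - 34637 = -34503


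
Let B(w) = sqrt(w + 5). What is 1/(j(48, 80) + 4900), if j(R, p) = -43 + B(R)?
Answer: 4857/23590396 - sqrt(53)/23590396 ≈ 0.00020558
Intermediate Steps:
B(w) = sqrt(5 + w)
j(R, p) = -43 + sqrt(5 + R)
1/(j(48, 80) + 4900) = 1/((-43 + sqrt(5 + 48)) + 4900) = 1/((-43 + sqrt(53)) + 4900) = 1/(4857 + sqrt(53))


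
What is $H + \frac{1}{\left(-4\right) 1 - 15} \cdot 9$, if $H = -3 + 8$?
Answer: $\frac{86}{19} \approx 4.5263$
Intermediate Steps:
$H = 5$
$H + \frac{1}{\left(-4\right) 1 - 15} \cdot 9 = 5 + \frac{1}{\left(-4\right) 1 - 15} \cdot 9 = 5 + \frac{1}{-4 - 15} \cdot 9 = 5 + \frac{1}{-19} \cdot 9 = 5 - \frac{9}{19} = \frac{86}{19}$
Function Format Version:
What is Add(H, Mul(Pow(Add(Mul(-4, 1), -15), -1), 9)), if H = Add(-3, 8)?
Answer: Rational(86, 19) ≈ 4.5263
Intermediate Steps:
H = 5
Add(H, Mul(Pow(Add(Mul(-4, 1), -15), -1), 9)) = Add(5, Mul(Pow(Add(Mul(-4, 1), -15), -1), 9)) = Add(5, Mul(Pow(Add(-4, -15), -1), 9)) = Add(5, Mul(Pow(-19, -1), 9)) = Add(5, Mul(Rational(-1, 19), 9)) = Add(5, Rational(-9, 19)) = Rational(86, 19)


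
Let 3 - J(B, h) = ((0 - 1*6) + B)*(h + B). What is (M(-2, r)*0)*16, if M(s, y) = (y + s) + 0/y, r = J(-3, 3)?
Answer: 0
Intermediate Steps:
J(B, h) = 3 - (-6 + B)*(B + h) (J(B, h) = 3 - ((0 - 1*6) + B)*(h + B) = 3 - ((0 - 6) + B)*(B + h) = 3 - (-6 + B)*(B + h))
r = 3 (r = 3 - 1*(-3)² + 6*(-3) + 6*3 - 1*(-3)*3 = 3 - 1*9 - 18 + 18 + 9 = 3 - 9 - 18 + 18 + 9 = 3)
M(s, y) = s + y (M(s, y) = (s + y) + 0 = s + y)
(M(-2, r)*0)*16 = ((-2 + 3)*0)*16 = (1*0)*16 = 0*16 = 0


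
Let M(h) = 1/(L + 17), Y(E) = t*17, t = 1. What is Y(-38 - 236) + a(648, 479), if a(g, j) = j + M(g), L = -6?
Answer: 5457/11 ≈ 496.09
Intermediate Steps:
Y(E) = 17 (Y(E) = 1*17 = 17)
M(h) = 1/11 (M(h) = 1/(-6 + 17) = 1/11)
a(g, j) = 1/11 + j (a(g, j) = j + 1/11 = 1/11 + j)
Y(-38 - 236) + a(648, 479) = 17 + (1/11 + 479) = 17 + 5270/11 = 5457/11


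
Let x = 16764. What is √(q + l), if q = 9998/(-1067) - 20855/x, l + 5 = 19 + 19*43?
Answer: √542321596464747/813054 ≈ 28.642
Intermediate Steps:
l = 831 (l = -5 + (19 + 19*43) = -5 + (19 + 817) = -5 + 836 = 831)
q = -17259887/1626108 (q = 9998/(-1067) - 20855/16764 = 9998*(-1/1067) - 20855*1/16764 = -9998/1067 - 20855/16764 = -17259887/1626108 ≈ -10.614)
√(q + l) = √(-17259887/1626108 + 831) = √(1334035861/1626108) = √542321596464747/813054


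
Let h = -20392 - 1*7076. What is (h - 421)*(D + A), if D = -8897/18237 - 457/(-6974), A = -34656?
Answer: 122928338222756233/127184838 ≈ 9.6653e+8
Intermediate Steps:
D = -53713369/127184838 (D = -8897*1/18237 - 457*(-1/6974) = -8897/18237 + 457/6974 = -53713369/127184838 ≈ -0.42233)
h = -27468 (h = -20392 - 7076 = -27468)
(h - 421)*(D + A) = (-27468 - 421)*(-53713369/127184838 - 34656) = -27889*(-4407771459097/127184838) = 122928338222756233/127184838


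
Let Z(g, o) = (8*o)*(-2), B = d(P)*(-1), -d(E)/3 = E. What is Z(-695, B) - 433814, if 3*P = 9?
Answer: -433958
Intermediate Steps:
P = 3 (P = (⅓)*9 = 3)
d(E) = -3*E
B = 9 (B = -3*3*(-1) = -9*(-1) = 9)
Z(g, o) = -16*o
Z(-695, B) - 433814 = -16*9 - 433814 = -144 - 433814 = -433958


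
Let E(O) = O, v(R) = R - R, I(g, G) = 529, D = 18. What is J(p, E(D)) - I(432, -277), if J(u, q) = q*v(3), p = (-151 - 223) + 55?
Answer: -529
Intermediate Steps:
v(R) = 0
p = -319 (p = -374 + 55 = -319)
J(u, q) = 0 (J(u, q) = q*0 = 0)
J(p, E(D)) - I(432, -277) = 0 - 1*529 = 0 - 529 = -529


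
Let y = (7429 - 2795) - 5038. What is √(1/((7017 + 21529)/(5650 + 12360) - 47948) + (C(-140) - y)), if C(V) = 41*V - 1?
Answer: 4*I*√62180890338363296083/431757467 ≈ 73.055*I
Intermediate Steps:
y = -404 (y = 4634 - 5038 = -404)
C(V) = -1 + 41*V
√(1/((7017 + 21529)/(5650 + 12360) - 47948) + (C(-140) - y)) = √(1/((7017 + 21529)/(5650 + 12360) - 47948) + ((-1 + 41*(-140)) - 1*(-404))) = √(1/(28546/18010 - 47948) + ((-1 - 5740) + 404)) = √(1/(28546*(1/18010) - 47948) + (-5741 + 404)) = √(1/(14273/9005 - 47948) - 5337) = √(1/(-431757467/9005) - 5337) = √(-9005/431757467 - 5337) = √(-2304289610384/431757467) = 4*I*√62180890338363296083/431757467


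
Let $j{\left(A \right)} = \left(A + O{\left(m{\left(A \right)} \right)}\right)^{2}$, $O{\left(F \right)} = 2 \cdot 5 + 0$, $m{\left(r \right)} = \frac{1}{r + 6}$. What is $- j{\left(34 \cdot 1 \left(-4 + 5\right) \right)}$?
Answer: $-1936$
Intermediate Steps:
$m{\left(r \right)} = \frac{1}{6 + r}$
$O{\left(F \right)} = 10$ ($O{\left(F \right)} = 10 + 0 = 10$)
$j{\left(A \right)} = \left(10 + A\right)^{2}$ ($j{\left(A \right)} = \left(A + 10\right)^{2} = \left(10 + A\right)^{2}$)
$- j{\left(34 \cdot 1 \left(-4 + 5\right) \right)} = - \left(10 + 34 \cdot 1 \left(-4 + 5\right)\right)^{2} = - \left(10 + 34 \cdot 1 \cdot 1\right)^{2} = - \left(10 + 34 \cdot 1\right)^{2} = - \left(10 + 34\right)^{2} = - 44^{2} = \left(-1\right) 1936 = -1936$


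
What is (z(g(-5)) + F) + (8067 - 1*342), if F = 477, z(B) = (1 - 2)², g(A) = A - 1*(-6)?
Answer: 8203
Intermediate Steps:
g(A) = 6 + A (g(A) = A + 6 = 6 + A)
z(B) = 1 (z(B) = (-1)² = 1)
(z(g(-5)) + F) + (8067 - 1*342) = (1 + 477) + (8067 - 1*342) = 478 + (8067 - 342) = 478 + 7725 = 8203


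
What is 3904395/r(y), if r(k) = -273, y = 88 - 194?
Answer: -1301465/91 ≈ -14302.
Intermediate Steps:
y = -106
3904395/r(y) = 3904395/(-273) = 3904395*(-1/273) = -1301465/91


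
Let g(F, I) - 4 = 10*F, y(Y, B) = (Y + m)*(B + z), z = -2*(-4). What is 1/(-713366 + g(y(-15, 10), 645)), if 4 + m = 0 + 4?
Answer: -1/716062 ≈ -1.3965e-6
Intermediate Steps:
m = 0 (m = -4 + (0 + 4) = -4 + 4 = 0)
z = 8
y(Y, B) = Y*(8 + B) (y(Y, B) = (Y + 0)*(B + 8) = Y*(8 + B))
g(F, I) = 4 + 10*F
1/(-713366 + g(y(-15, 10), 645)) = 1/(-713366 + (4 + 10*(-15*(8 + 10)))) = 1/(-713366 + (4 + 10*(-15*18))) = 1/(-713366 + (4 + 10*(-270))) = 1/(-713366 + (4 - 2700)) = 1/(-713366 - 2696) = 1/(-716062) = -1/716062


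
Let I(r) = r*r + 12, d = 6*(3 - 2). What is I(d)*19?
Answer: 912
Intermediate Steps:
d = 6 (d = 6*1 = 6)
I(r) = 12 + r**2 (I(r) = r**2 + 12 = 12 + r**2)
I(d)*19 = (12 + 6**2)*19 = (12 + 36)*19 = 48*19 = 912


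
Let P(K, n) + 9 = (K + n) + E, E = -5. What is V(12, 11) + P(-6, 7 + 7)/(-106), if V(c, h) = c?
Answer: 639/53 ≈ 12.057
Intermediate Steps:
P(K, n) = -14 + K + n (P(K, n) = -9 + ((K + n) - 5) = -9 + (-5 + K + n) = -14 + K + n)
V(12, 11) + P(-6, 7 + 7)/(-106) = 12 + (-14 - 6 + (7 + 7))/(-106) = 12 - (-14 - 6 + 14)/106 = 12 - 1/106*(-6) = 12 + 3/53 = 639/53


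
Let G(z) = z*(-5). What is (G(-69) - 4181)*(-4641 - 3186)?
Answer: 30024372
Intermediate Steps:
G(z) = -5*z
(G(-69) - 4181)*(-4641 - 3186) = (-5*(-69) - 4181)*(-4641 - 3186) = (345 - 4181)*(-7827) = -3836*(-7827) = 30024372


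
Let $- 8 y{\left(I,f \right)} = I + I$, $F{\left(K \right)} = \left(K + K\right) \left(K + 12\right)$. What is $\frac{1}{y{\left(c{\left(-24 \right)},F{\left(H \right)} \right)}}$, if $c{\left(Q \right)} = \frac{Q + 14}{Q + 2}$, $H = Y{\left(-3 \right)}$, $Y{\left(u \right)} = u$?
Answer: $- \frac{44}{5} \approx -8.8$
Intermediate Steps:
$H = -3$
$F{\left(K \right)} = 2 K \left(12 + K\right)$
$c{\left(Q \right)} = \frac{14 + Q}{2 + Q}$
$y{\left(I,f \right)} = - \frac{I}{4}$ ($y{\left(I,f \right)} = - \frac{I + I}{8} = - \frac{2 I}{8} = - \frac{I}{4}$)
$\frac{1}{y{\left(c{\left(-24 \right)},F{\left(H \right)} \right)}} = \frac{1}{\left(- \frac{1}{4}\right) \frac{14 - 24}{2 - 24}} = \frac{1}{\left(- \frac{1}{4}\right) \frac{1}{-22} \left(-10\right)} = \frac{1}{\left(- \frac{1}{4}\right) \left(\left(- \frac{1}{22}\right) \left(-10\right)\right)} = \frac{1}{\left(- \frac{1}{4}\right) \frac{5}{11}} = \frac{1}{- \frac{5}{44}} = - \frac{44}{5}$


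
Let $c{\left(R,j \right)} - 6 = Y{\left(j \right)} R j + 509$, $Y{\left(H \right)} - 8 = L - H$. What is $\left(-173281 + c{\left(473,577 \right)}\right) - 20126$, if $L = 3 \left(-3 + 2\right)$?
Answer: $-156303704$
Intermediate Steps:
$L = -3$ ($L = 3 \left(-1\right) = -3$)
$Y{\left(H \right)} = 5 - H$ ($Y{\left(H \right)} = 8 - \left(3 + H\right) = 5 - H$)
$c{\left(R,j \right)} = 515 + R j \left(5 - j\right)$ ($c{\left(R,j \right)} = 6 + \left(\left(5 - j\right) R j + 509\right) = 6 + \left(R \left(5 - j\right) j + 509\right) = 6 + \left(R j \left(5 - j\right) + 509\right) = 6 + \left(509 + R j \left(5 - j\right)\right) = 515 + R j \left(5 - j\right)$)
$\left(-173281 + c{\left(473,577 \right)}\right) - 20126 = \left(-173281 + \left(515 - 473 \cdot 577 \left(-5 + 577\right)\right)\right) - 20126 = \left(-173281 + \left(515 - 473 \cdot 577 \cdot 572\right)\right) - 20126 = \left(-173281 + \left(515 - 156110812\right)\right) - 20126 = \left(-173281 - 156110297\right) - 20126 = -156283578 - 20126 = -156303704$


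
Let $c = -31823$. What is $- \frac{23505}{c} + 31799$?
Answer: $\frac{1011963082}{31823} \approx 31800.0$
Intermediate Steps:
$- \frac{23505}{c} + 31799 = - \frac{23505}{-31823} + 31799 = \left(-23505\right) \left(- \frac{1}{31823}\right) + 31799 = \frac{23505}{31823} + 31799 = \frac{1011963082}{31823}$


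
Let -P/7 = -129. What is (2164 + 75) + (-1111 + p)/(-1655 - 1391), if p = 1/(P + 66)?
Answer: 3304825372/1475787 ≈ 2239.4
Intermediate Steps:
P = 903 (P = -7*(-129) = 903)
p = 1/969 (p = 1/(903 + 66) = 1/969 ≈ 0.0010320)
(2164 + 75) + (-1111 + p)/(-1655 - 1391) = (2164 + 75) + (-1111 + 1/969)/(-1655 - 1391) = 2239 - 1076558/969/(-3046) = 2239 - 1076558/969*(-1/3046) = 2239 + 538279/1475787 = 3304825372/1475787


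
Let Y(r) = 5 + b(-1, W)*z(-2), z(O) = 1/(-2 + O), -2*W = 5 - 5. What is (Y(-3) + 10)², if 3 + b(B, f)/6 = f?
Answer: 1521/4 ≈ 380.25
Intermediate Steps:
W = 0 (W = -(5 - 5)/2 = -½*0 = 0)
b(B, f) = -18 + 6*f
Y(r) = 19/2 (Y(r) = 5 + (-18 + 6*0)/(-2 - 2) = 5 + (-18 + 0)/(-4) = 5 - 18*(-¼) = 5 + 9/2 = 19/2)
(Y(-3) + 10)² = (19/2 + 10)² = (39/2)² = 1521/4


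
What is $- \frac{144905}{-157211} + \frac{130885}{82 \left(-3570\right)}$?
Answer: $\frac{4368585593}{9204389628} \approx 0.47462$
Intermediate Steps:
$- \frac{144905}{-157211} + \frac{130885}{82 \left(-3570\right)} = \left(-144905\right) \left(- \frac{1}{157211}\right) + \frac{130885}{-292740} = \frac{144905}{157211} + 130885 \left(- \frac{1}{292740}\right) = \frac{144905}{157211} - \frac{26177}{58548} = \frac{4368585593}{9204389628}$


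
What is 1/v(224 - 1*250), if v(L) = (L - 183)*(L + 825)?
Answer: -1/166991 ≈ -5.9883e-6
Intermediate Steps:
v(L) = (-183 + L)*(825 + L)
1/v(224 - 1*250) = 1/(-150975 + (224 - 1*250)² + 642*(224 - 1*250)) = 1/(-150975 + (224 - 250)² + 642*(224 - 250)) = 1/(-150975 + (-26)² + 642*(-26)) = 1/(-150975 + 676 - 16692) = 1/(-166991) = -1/166991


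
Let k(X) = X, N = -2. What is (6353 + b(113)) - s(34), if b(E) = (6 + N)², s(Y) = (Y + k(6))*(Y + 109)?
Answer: 649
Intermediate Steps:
s(Y) = (6 + Y)*(109 + Y) (s(Y) = (Y + 6)*(Y + 109) = (6 + Y)*(109 + Y))
b(E) = 16 (b(E) = (6 - 2)² = 4² = 16)
(6353 + b(113)) - s(34) = (6353 + 16) - (654 + 34² + 115*34) = 6369 - (654 + 1156 + 3910) = 6369 - 1*5720 = 6369 - 5720 = 649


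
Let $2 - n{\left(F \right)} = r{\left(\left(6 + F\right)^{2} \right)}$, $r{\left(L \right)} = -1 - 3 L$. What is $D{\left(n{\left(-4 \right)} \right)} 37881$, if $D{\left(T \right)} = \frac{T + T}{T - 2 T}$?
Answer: $-75762$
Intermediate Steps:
$n{\left(F \right)} = 3 + 3 \left(6 + F\right)^{2}$ ($n{\left(F \right)} = 2 - \left(-1 - 3 \left(6 + F\right)^{2}\right) = 2 + \left(1 + 3 \left(6 + F\right)^{2}\right) = 3 + 3 \left(6 + F\right)^{2}$)
$D{\left(T \right)} = -2$ ($D{\left(T \right)} = \frac{2 T}{\left(-1\right) T} = 2 T \left(- \frac{1}{T}\right) = -2$)
$D{\left(n{\left(-4 \right)} \right)} 37881 = \left(-2\right) 37881 = -75762$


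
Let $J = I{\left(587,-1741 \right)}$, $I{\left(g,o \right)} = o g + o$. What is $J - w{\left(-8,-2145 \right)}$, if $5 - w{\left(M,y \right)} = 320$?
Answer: $-1023393$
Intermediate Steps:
$w{\left(M,y \right)} = -315$ ($w{\left(M,y \right)} = 5 - 320 = -315$)
$I{\left(g,o \right)} = o + g o$ ($I{\left(g,o \right)} = g o + o = o + g o$)
$J = -1023708$ ($J = - 1741 \left(1 + 587\right) = \left(-1741\right) 588 = -1023708$)
$J - w{\left(-8,-2145 \right)} = -1023708 - -315 = -1023708 + 315 = -1023393$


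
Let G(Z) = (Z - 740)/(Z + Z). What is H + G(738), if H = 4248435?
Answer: 3135345029/738 ≈ 4.2484e+6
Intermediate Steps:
G(Z) = (-740 + Z)/(2*Z) (G(Z) = (-740 + Z)/((2*Z)) = (-740 + Z)*(1/(2*Z)) = (-740 + Z)/(2*Z))
H + G(738) = 4248435 + (1/2)*(-740 + 738)/738 = 4248435 + (1/2)*(1/738)*(-2) = 4248435 - 1/738 = 3135345029/738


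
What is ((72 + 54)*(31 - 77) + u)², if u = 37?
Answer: 33166081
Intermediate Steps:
((72 + 54)*(31 - 77) + u)² = ((72 + 54)*(31 - 77) + 37)² = (126*(-46) + 37)² = (-5796 + 37)² = (-5759)² = 33166081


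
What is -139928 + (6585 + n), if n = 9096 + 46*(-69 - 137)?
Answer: -133723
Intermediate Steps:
n = -380 (n = 9096 + 46*(-206) = 9096 - 9476 = -380)
-139928 + (6585 + n) = -139928 + (6585 - 380) = -139928 + 6205 = -133723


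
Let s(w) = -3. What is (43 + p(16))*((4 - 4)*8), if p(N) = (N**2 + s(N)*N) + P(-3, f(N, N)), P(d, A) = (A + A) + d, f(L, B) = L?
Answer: 0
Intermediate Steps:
P(d, A) = d + 2*A (P(d, A) = 2*A + d = d + 2*A)
p(N) = -3 + N**2 - N (p(N) = (N**2 - 3*N) + (-3 + 2*N) = -3 + N**2 - N)
(43 + p(16))*((4 - 4)*8) = (43 + (-3 + 16**2 - 1*16))*((4 - 4)*8) = (43 + (-3 + 256 - 16))*(0*8) = (43 + 237)*0 = 280*0 = 0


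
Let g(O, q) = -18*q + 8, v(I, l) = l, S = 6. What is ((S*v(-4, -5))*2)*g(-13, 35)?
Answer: 37320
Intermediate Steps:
g(O, q) = 8 - 18*q
((S*v(-4, -5))*2)*g(-13, 35) = ((6*(-5))*2)*(8 - 18*35) = (-30*2)*(8 - 630) = -60*(-622) = 37320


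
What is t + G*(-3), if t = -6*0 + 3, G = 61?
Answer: -180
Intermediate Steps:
t = 3 (t = 0 + 3 = 3)
t + G*(-3) = 3 + 61*(-3) = 3 - 183 = -180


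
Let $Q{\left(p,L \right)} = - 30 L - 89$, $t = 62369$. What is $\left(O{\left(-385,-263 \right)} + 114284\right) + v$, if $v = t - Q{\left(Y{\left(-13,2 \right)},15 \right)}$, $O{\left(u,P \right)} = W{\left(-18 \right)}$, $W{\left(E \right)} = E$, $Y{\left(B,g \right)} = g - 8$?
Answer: $177174$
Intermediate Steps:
$Y{\left(B,g \right)} = -8 + g$
$Q{\left(p,L \right)} = -89 - 30 L$
$O{\left(u,P \right)} = -18$
$v = 62908$ ($v = 62369 - \left(-89 - 450\right) = 62369 - -539 = 62369 + 539 = 62908$)
$\left(O{\left(-385,-263 \right)} + 114284\right) + v = \left(-18 + 114284\right) + 62908 = 114266 + 62908 = 177174$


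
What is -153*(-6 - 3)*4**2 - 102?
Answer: 21930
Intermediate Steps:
-153*(-6 - 3)*4**2 - 102 = -(-1377)*16 - 102 = -153*(-144) - 102 = 22032 - 102 = 21930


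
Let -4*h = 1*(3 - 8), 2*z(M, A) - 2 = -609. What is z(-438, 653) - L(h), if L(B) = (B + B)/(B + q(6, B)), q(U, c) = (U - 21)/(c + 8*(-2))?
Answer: -65185/214 ≈ -304.60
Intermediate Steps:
z(M, A) = -607/2 (z(M, A) = 1 + (1/2)*(-609) = 1 - 609/2 = -607/2)
h = 5/4 (h = -(3 - 8)/4 = -(-5)/4 = -1/4*(-5) = 5/4 ≈ 1.2500)
q(U, c) = (-21 + U)/(-16 + c) (q(U, c) = (-21 + U)/(c - 16) = (-21 + U)/(-16 + c))
L(B) = 2*B/(B - 15/(-16 + B)) (L(B) = (B + B)/(B + (-21 + 6)/(-16 + B)) = (2*B)/(B - 15/(-16 + B)) = 2*B/(B - 15/(-16 + B)))
z(-438, 653) - L(h) = -607/2 - 2*5*(-16 + 5/4)/(4*(-15 + 5*(-16 + 5/4)/4)) = -607/2 - 2*5*(-59)/(4*(-15 + (5/4)*(-59/4))*4) = -607/2 - 2*5*(-59)/(4*(-15 - 295/16)*4) = -607/2 - 2*5*(-59)/(4*(-535/16)*4) = -607/2 - 2*5*(-16)*(-59)/(4*535*4) = -607/2 - 1*118/107 = -607/2 - 118/107 = -65185/214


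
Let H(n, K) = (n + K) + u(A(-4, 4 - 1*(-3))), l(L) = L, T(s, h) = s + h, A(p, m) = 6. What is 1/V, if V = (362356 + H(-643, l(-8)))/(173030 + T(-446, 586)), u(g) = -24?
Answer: 173170/361681 ≈ 0.47879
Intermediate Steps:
T(s, h) = h + s
H(n, K) = -24 + K + n (H(n, K) = (n + K) - 24 = (K + n) - 24 = -24 + K + n)
V = 361681/173170 (V = (362356 + (-24 - 8 - 643))/(173030 + (586 - 446)) = (362356 - 675)/(173030 + 140) = 361681/173170 ≈ 2.0886)
1/V = 1/(361681/173170) = 173170/361681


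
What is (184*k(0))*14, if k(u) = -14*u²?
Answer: 0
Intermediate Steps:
(184*k(0))*14 = (184*(-14*0²))*14 = (184*(-14*0))*14 = (184*0)*14 = 0*14 = 0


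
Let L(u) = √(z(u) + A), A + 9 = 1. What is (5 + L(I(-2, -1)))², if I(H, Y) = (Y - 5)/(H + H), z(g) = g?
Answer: (10 + I*√26)²/4 ≈ 18.5 + 25.495*I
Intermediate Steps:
I(H, Y) = (-5 + Y)/(2*H) (I(H, Y) = (-5 + Y)/((2*H)) = (-5 + Y)*(1/(2*H)) = (-5 + Y)/(2*H))
A = -8 (A = -9 + 1 = -8)
L(u) = √(-8 + u) (L(u) = √(u - 8) = √(-8 + u))
(5 + L(I(-2, -1)))² = (5 + √(-8 + (½)*(-5 - 1)/(-2)))² = (5 + √(-8 + (½)*(-½)*(-6)))² = (5 + √(-8 + 3/2))² = (5 + √(-13/2))² = (5 + I*√26/2)²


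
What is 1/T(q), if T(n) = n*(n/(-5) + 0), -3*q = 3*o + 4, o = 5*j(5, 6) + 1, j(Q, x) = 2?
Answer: -45/1369 ≈ -0.032871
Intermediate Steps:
o = 11 (o = 5*2 + 1 = 10 + 1 = 11)
q = -37/3 (q = -(3*11 + 4)/3 = -(33 + 4)/3 = -⅓*37 = -37/3 ≈ -12.333)
T(n) = -n²/5 (T(n) = n*(n*(-⅕) + 0) = n*(-n/5 + 0) = n*(-n/5) = -n²/5)
1/T(q) = 1/(-(-37/3)²/5) = 1/(-⅕*1369/9) = 1/(-1369/45) = -45/1369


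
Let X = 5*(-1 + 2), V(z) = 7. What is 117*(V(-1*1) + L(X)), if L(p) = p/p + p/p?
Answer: 1053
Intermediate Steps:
X = 5 (X = 5*1 = 5)
L(p) = 2 (L(p) = 1 + 1 = 2)
117*(V(-1*1) + L(X)) = 117*(7 + 2) = 117*9 = 1053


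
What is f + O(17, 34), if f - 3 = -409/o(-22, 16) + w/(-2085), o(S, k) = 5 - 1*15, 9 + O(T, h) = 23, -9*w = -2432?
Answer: 2168123/37530 ≈ 57.770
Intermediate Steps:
w = 2432/9 (w = -1/9*(-2432) = 2432/9 ≈ 270.22)
O(T, h) = 14 (O(T, h) = -9 + 23 = 14)
o(S, k) = -10 (o(S, k) = 5 - 15 = -10)
f = 1642703/37530 (f = 3 + (-409/(-10) + (2432/9)/(-2085)) = 3 + (-409*(-1/10) + (2432/9)*(-1/2085)) = 3 + (409/10 - 2432/18765) = 3 + 1530113/37530 = 1642703/37530 ≈ 43.770)
f + O(17, 34) = 1642703/37530 + 14 = 2168123/37530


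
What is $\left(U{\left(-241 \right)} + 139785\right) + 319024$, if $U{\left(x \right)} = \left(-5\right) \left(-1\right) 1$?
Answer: $458814$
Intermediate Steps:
$U{\left(x \right)} = 5$ ($U{\left(x \right)} = 5 \cdot 1 = 5$)
$\left(U{\left(-241 \right)} + 139785\right) + 319024 = \left(5 + 139785\right) + 319024 = 139790 + 319024 = 458814$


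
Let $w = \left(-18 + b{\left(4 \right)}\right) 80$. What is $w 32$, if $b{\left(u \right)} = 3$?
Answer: $-38400$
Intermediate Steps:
$w = -1200$ ($w = \left(-18 + 3\right) 80 = \left(-15\right) 80 = -1200$)
$w 32 = \left(-1200\right) 32 = -38400$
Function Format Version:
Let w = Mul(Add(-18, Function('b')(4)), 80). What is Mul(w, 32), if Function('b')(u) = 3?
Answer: -38400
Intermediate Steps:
w = -1200 (w = Mul(Add(-18, 3), 80) = Mul(-15, 80) = -1200)
Mul(w, 32) = Mul(-1200, 32) = -38400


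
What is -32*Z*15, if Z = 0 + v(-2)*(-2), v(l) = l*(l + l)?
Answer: 7680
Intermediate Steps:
v(l) = 2*l² (v(l) = l*(2*l) = 2*l²)
Z = -16 (Z = 0 + (2*(-2)²)*(-2) = 0 + (2*4)*(-2) = 0 + 8*(-2) = 0 - 16 = -16)
-32*Z*15 = -32*(-16)*15 = 512*15 = 7680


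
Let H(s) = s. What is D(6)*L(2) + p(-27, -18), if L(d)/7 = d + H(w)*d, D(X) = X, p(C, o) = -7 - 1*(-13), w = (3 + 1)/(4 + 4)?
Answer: 132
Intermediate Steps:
w = 1/2 (w = 4/8 = 4*(1/8) = 1/2 ≈ 0.50000)
p(C, o) = 6 (p(C, o) = -7 + 13 = 6)
L(d) = 21*d/2 (L(d) = 7*(d + d/2) = 7*(3*d/2) = 21*d/2)
D(6)*L(2) + p(-27, -18) = 6*((21/2)*2) + 6 = 6*21 + 6 = 126 + 6 = 132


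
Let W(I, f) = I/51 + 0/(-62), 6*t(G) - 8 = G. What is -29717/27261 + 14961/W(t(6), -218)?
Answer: 62401120594/190827 ≈ 3.2700e+5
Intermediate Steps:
t(G) = 4/3 + G/6
W(I, f) = I/51 (W(I, f) = I*(1/51) + 0*(-1/62) = I/51 + 0 = I/51)
-29717/27261 + 14961/W(t(6), -218) = -29717/27261 + 14961/(((4/3 + (⅙)*6)/51)) = -29717*1/27261 + 14961/(((4/3 + 1)/51)) = -29717/27261 + 14961/(((1/51)*(7/3))) = -29717/27261 + 14961/(7/153) = -29717/27261 + 14961*(153/7) = -29717/27261 + 2289033/7 = 62401120594/190827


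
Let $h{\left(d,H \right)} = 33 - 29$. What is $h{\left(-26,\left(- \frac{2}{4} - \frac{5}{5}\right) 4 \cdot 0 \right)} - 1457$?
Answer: $-1453$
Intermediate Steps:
$h{\left(d,H \right)} = 4$
$h{\left(-26,\left(- \frac{2}{4} - \frac{5}{5}\right) 4 \cdot 0 \right)} - 1457 = 4 - 1457 = -1453$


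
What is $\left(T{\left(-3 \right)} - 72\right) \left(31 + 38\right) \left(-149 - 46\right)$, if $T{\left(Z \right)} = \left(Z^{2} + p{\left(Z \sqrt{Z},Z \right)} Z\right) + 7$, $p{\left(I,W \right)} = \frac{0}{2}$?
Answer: $753480$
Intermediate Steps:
$p{\left(I,W \right)} = 0$ ($p{\left(I,W \right)} = 0 \cdot \frac{1}{2} = 0$)
$T{\left(Z \right)} = 7 + Z^{2}$ ($T{\left(Z \right)} = \left(Z^{2} + 0 Z\right) + 7 = \left(Z^{2} + 0\right) + 7 = Z^{2} + 7 = 7 + Z^{2}$)
$\left(T{\left(-3 \right)} - 72\right) \left(31 + 38\right) \left(-149 - 46\right) = \left(\left(7 + \left(-3\right)^{2}\right) - 72\right) \left(31 + 38\right) \left(-149 - 46\right) = \left(\left(7 + 9\right) - 72\right) 69 \left(-195\right) = \left(16 - 72\right) 69 \left(-195\right) = \left(-56\right) 69 \left(-195\right) = \left(-3864\right) \left(-195\right) = 753480$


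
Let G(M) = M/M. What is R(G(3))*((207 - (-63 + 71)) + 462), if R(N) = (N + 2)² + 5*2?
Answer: 12559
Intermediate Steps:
G(M) = 1
R(N) = 10 + (2 + N)² (R(N) = (2 + N)² + 10 = 10 + (2 + N)²)
R(G(3))*((207 - (-63 + 71)) + 462) = (10 + (2 + 1)²)*((207 - (-63 + 71)) + 462) = (10 + 3²)*((207 - 1*8) + 462) = (10 + 9)*((207 - 8) + 462) = 19*(199 + 462) = 19*661 = 12559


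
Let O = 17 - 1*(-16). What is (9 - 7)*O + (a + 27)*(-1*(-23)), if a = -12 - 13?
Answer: 112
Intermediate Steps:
a = -25
O = 33 (O = 17 + 16 = 33)
(9 - 7)*O + (a + 27)*(-1*(-23)) = (9 - 7)*33 + (-25 + 27)*(-1*(-23)) = 2*33 + 2*23 = 66 + 46 = 112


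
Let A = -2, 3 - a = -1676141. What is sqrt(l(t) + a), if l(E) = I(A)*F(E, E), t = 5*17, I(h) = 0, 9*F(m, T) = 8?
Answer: 4*sqrt(104759) ≈ 1294.7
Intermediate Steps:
a = 1676144 (a = 3 - 1*(-1676141) = 3 + 1676141 = 1676144)
F(m, T) = 8/9 (F(m, T) = (1/9)*8 = 8/9)
t = 85
l(E) = 0 (l(E) = 0*(8/9) = 0)
sqrt(l(t) + a) = sqrt(0 + 1676144) = sqrt(1676144) = 4*sqrt(104759)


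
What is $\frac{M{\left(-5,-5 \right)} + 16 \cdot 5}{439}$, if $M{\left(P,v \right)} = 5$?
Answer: $\frac{85}{439} \approx 0.19362$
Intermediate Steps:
$\frac{M{\left(-5,-5 \right)} + 16 \cdot 5}{439} = \frac{5 + 16 \cdot 5}{439} = \left(5 + 80\right) \frac{1}{439} = 85 \cdot \frac{1}{439} = \frac{85}{439}$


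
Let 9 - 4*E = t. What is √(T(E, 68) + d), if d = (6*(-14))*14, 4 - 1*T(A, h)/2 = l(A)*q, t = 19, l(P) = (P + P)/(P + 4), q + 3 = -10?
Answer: 2*I*√2823/3 ≈ 35.421*I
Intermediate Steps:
q = -13 (q = -3 - 10 = -13)
l(P) = 2*P/(4 + P) (l(P) = (2*P)/(4 + P) = 2*P/(4 + P))
E = -5/2 (E = 9/4 - ¼*19 = 9/4 - 19/4 = -5/2 ≈ -2.5000)
T(A, h) = 8 + 52*A/(4 + A) (T(A, h) = 8 - 2*2*A/(4 + A)*(-13) = 8 - (-52)*A/(4 + A) = 8 + 52*A/(4 + A))
d = -1176 (d = -84*14 = -1176)
√(T(E, 68) + d) = √(4*(8 + 15*(-5/2))/(4 - 5/2) - 1176) = √(4*(8 - 75/2)/(3/2) - 1176) = √(4*(⅔)*(-59/2) - 1176) = √(-236/3 - 1176) = √(-3764/3) = 2*I*√2823/3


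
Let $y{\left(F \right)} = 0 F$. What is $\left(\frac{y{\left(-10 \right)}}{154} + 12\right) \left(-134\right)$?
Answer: $-1608$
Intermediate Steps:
$y{\left(F \right)} = 0$
$\left(\frac{y{\left(-10 \right)}}{154} + 12\right) \left(-134\right) = \left(\frac{0}{154} + 12\right) \left(-134\right) = \left(0 \cdot \frac{1}{154} + 12\right) \left(-134\right) = \left(0 + 12\right) \left(-134\right) = 12 \left(-134\right) = -1608$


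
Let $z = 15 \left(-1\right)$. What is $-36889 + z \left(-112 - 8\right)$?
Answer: $-35089$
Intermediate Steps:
$z = -15$
$-36889 + z \left(-112 - 8\right) = -36889 - 15 \left(-112 - 8\right) = -36889 - -1800 = -36889 + 1800 = -35089$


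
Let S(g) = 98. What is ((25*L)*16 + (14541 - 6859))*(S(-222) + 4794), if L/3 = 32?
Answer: 225433144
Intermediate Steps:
L = 96 (L = 3*32 = 96)
((25*L)*16 + (14541 - 6859))*(S(-222) + 4794) = ((25*96)*16 + (14541 - 6859))*(98 + 4794) = (2400*16 + 7682)*4892 = (38400 + 7682)*4892 = 46082*4892 = 225433144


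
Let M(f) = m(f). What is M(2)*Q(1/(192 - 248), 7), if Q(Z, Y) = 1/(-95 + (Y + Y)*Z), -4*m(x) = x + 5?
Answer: 7/381 ≈ 0.018373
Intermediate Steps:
m(x) = -5/4 - x/4 (m(x) = -(x + 5)/4 = -(5 + x)/4 = -5/4 - x/4)
M(f) = -5/4 - f/4
Q(Z, Y) = 1/(-95 + 2*Y*Z) (Q(Z, Y) = 1/(-95 + (2*Y)*Z) = 1/(-95 + 2*Y*Z))
M(2)*Q(1/(192 - 248), 7) = (-5/4 - ¼*2)/(-95 + 2*7/(192 - 248)) = (-5/4 - ½)/(-95 + 2*7/(-56)) = -7/(4*(-95 + 2*7*(-1/56))) = -7/(4*(-95 - ¼)) = -7/(4*(-381/4)) = -7/4*(-4/381) = 7/381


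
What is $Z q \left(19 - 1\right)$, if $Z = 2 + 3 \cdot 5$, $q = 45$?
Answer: $13770$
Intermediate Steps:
$Z = 17$ ($Z = 2 + 15 = 17$)
$Z q \left(19 - 1\right) = 17 \cdot 45 \left(19 - 1\right) = 765 \left(19 - 1\right) = 765 \cdot 18 = 13770$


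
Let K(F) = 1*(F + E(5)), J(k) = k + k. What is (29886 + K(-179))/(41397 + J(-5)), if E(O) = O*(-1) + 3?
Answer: 29705/41387 ≈ 0.71774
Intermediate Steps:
J(k) = 2*k
E(O) = 3 - O (E(O) = -O + 3 = 3 - O)
K(F) = -2 + F (K(F) = 1*(F + (3 - 1*5)) = 1*(F + (3 - 5)) = 1*(F - 2) = 1*(-2 + F) = -2 + F)
(29886 + K(-179))/(41397 + J(-5)) = (29886 + (-2 - 179))/(41397 + 2*(-5)) = (29886 - 181)/(41397 - 10) = 29705/41387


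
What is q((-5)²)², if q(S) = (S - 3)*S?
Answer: 302500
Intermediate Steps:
q(S) = S*(-3 + S) (q(S) = (-3 + S)*S = S*(-3 + S))
q((-5)²)² = ((-5)²*(-3 + (-5)²))² = (25*(-3 + 25))² = (25*22)² = 550² = 302500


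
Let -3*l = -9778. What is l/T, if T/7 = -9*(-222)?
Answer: 4889/20979 ≈ 0.23304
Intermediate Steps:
T = 13986 (T = 7*(-9*(-222)) = 7*1998 = 13986)
l = 9778/3 (l = -1/3*(-9778) = 9778/3 ≈ 3259.3)
l/T = (9778/3)/13986 = (9778/3)*(1/13986) = 4889/20979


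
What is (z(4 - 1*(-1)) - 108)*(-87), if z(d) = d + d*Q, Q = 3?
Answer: 7656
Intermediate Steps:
z(d) = 4*d (z(d) = d + d*3 = d + 3*d = 4*d)
(z(4 - 1*(-1)) - 108)*(-87) = (4*(4 - 1*(-1)) - 108)*(-87) = (4*(4 + 1) - 108)*(-87) = (4*5 - 108)*(-87) = (20 - 108)*(-87) = -88*(-87) = 7656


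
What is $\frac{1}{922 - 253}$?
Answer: $\frac{1}{669} \approx 0.0014948$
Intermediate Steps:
$\frac{1}{922 - 253} = \frac{1}{669}$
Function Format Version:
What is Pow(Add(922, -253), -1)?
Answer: Rational(1, 669) ≈ 0.0014948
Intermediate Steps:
Pow(Add(922, -253), -1) = Pow(669, -1) = Rational(1, 669)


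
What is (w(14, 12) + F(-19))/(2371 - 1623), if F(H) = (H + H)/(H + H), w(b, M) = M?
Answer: 13/748 ≈ 0.017380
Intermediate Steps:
F(H) = 1 (F(H) = (2*H)/((2*H)) = (2*H)*(1/(2*H)) = 1)
(w(14, 12) + F(-19))/(2371 - 1623) = (12 + 1)/(2371 - 1623) = 13/748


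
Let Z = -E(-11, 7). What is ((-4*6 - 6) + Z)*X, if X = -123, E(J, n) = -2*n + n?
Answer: 2829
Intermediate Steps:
E(J, n) = -n
Z = 7 (Z = -(-1)*7 = -1*(-7) = 7)
((-4*6 - 6) + Z)*X = ((-4*6 - 6) + 7)*(-123) = ((-24 - 6) + 7)*(-123) = (-30 + 7)*(-123) = -23*(-123) = 2829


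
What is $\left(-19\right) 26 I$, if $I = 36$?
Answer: $-17784$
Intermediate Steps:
$\left(-19\right) 26 I = \left(-19\right) 26 \cdot 36 = \left(-494\right) 36 = -17784$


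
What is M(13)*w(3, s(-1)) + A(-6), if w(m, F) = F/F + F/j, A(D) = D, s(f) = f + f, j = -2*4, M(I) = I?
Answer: 41/4 ≈ 10.250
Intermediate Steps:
j = -8
s(f) = 2*f
w(m, F) = 1 - F/8 (w(m, F) = F/F + F/(-8) = 1 + F*(-⅛) = 1 - F/8)
M(13)*w(3, s(-1)) + A(-6) = 13*(1 - (-1)/4) - 6 = 13*(1 - ⅛*(-2)) - 6 = 13*(1 + ¼) - 6 = 13*(5/4) - 6 = 65/4 - 6 = 41/4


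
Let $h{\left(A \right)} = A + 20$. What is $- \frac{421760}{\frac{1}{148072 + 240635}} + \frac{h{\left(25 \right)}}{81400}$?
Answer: $- \frac{2668960527129591}{16280} \approx -1.6394 \cdot 10^{11}$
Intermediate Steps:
$h{\left(A \right)} = 20 + A$
$- \frac{421760}{\frac{1}{148072 + 240635}} + \frac{h{\left(25 \right)}}{81400} = - \frac{421760}{\frac{1}{148072 + 240635}} + \frac{20 + 25}{81400} = - \frac{421760}{\frac{1}{388707}} + 45 \cdot \frac{1}{81400} = - 421760 \frac{1}{\frac{1}{388707}} + \frac{9}{16280} = \left(-421760\right) 388707 + \frac{9}{16280} = -163941064320 + \frac{9}{16280} = - \frac{2668960527129591}{16280}$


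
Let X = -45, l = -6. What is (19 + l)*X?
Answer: -585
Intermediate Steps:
(19 + l)*X = (19 - 6)*(-45) = 13*(-45) = -585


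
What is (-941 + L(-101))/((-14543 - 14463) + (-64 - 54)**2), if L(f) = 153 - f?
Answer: 687/15082 ≈ 0.045551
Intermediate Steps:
(-941 + L(-101))/((-14543 - 14463) + (-64 - 54)**2) = (-941 + (153 - 1*(-101)))/((-14543 - 14463) + (-64 - 54)**2) = (-941 + (153 + 101))/(-29006 + (-118)**2) = (-941 + 254)/(-29006 + 13924) = -687/(-15082) = -687*(-1/15082) = 687/15082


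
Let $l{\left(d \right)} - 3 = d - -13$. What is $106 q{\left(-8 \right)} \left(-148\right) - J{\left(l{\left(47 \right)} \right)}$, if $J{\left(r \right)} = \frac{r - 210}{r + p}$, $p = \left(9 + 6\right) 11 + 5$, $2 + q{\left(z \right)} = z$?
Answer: $\frac{36553187}{233} \approx 1.5688 \cdot 10^{5}$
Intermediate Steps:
$q{\left(z \right)} = -2 + z$
$l{\left(d \right)} = 16 + d$ ($l{\left(d \right)} = 3 + \left(d - -13\right) = 3 + \left(d + 13\right) = 3 + \left(13 + d\right) = 16 + d$)
$p = 170$ ($p = 15 \cdot 11 + 5 = 165 + 5 = 170$)
$J{\left(r \right)} = \frac{-210 + r}{170 + r}$ ($J{\left(r \right)} = \frac{r - 210}{r + 170} = \frac{-210 + r}{170 + r}$)
$106 q{\left(-8 \right)} \left(-148\right) - J{\left(l{\left(47 \right)} \right)} = 106 \left(-2 - 8\right) \left(-148\right) - \frac{-210 + \left(16 + 47\right)}{170 + \left(16 + 47\right)} = 106 \left(-10\right) \left(-148\right) - \frac{-210 + 63}{170 + 63} = \left(-1060\right) \left(-148\right) - \frac{1}{233} \left(-147\right) = 156880 - \frac{1}{233} \left(-147\right) = 156880 - - \frac{147}{233} = 156880 + \frac{147}{233} = \frac{36553187}{233}$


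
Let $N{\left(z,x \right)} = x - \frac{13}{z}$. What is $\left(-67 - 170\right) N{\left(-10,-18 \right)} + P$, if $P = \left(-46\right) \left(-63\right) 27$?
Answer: $\frac{822039}{10} \approx 82204.0$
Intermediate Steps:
$P = 78246$ ($P = 2898 \cdot 27 = 78246$)
$\left(-67 - 170\right) N{\left(-10,-18 \right)} + P = \left(-67 - 170\right) \left(-18 - \frac{13}{-10}\right) + 78246 = - 237 \left(-18 - - \frac{13}{10}\right) + 78246 = - 237 \left(-18 + \frac{13}{10}\right) + 78246 = \left(-237\right) \left(- \frac{167}{10}\right) + 78246 = \frac{39579}{10} + 78246 = \frac{822039}{10}$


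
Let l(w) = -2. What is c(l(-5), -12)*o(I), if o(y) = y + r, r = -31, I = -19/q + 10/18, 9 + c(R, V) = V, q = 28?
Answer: 7843/12 ≈ 653.58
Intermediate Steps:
c(R, V) = -9 + V
I = -31/252 (I = -19/28 + 10/18 = -19*1/28 + 10*(1/18) = -19/28 + 5/9 = -31/252 ≈ -0.12302)
o(y) = -31 + y (o(y) = y - 31 = -31 + y)
c(l(-5), -12)*o(I) = (-9 - 12)*(-31 - 31/252) = -21*(-7843/252) = 7843/12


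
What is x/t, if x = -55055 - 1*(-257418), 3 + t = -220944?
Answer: -202363/220947 ≈ -0.91589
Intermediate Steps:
t = -220947 (t = -3 - 220944 = -220947)
x = 202363 (x = -55055 + 257418 = 202363)
x/t = 202363/(-220947) = 202363*(-1/220947) = -202363/220947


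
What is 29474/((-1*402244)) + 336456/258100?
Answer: 15966270983/12977397050 ≈ 1.2303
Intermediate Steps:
29474/((-1*402244)) + 336456/258100 = 29474/(-402244) + 336456*(1/258100) = 29474*(-1/402244) + 84114/64525 = -14737/201122 + 84114/64525 = 15966270983/12977397050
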